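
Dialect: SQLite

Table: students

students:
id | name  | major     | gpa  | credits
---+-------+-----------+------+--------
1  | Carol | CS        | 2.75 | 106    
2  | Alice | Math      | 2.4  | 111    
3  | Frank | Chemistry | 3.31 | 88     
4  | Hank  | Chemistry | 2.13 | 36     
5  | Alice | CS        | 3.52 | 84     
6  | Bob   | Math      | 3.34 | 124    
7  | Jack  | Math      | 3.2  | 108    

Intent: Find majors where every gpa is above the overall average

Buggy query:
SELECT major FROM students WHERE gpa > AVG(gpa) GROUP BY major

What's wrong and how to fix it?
Bug: WHERE evaluates per row before aggregation, so AVG() is unavailable

Fix: Compute the overall average in a scalar subquery and compare each group's MIN against it in HAVING

Corrected query:
SELECT major FROM students GROUP BY major HAVING MIN(gpa) > (SELECT AVG(gpa) FROM students)

Result:
(no rows)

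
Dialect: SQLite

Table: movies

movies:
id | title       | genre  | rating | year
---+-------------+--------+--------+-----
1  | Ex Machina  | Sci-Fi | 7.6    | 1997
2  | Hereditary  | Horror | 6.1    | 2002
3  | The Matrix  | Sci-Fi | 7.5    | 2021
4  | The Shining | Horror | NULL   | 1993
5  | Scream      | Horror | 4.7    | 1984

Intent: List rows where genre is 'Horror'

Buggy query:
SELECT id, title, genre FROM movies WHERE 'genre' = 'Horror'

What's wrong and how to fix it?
Bug: 'genre' in single quotes is a string literal, not the column; the comparison is literal-vs-literal and never true

Fix: Remove the quotes around the column name (or use double quotes for an identifier)

Corrected query:
SELECT id, title, genre FROM movies WHERE genre = 'Horror'

Result:
id | title       | genre 
---+-------------+-------
2  | Hereditary  | Horror
4  | The Shining | Horror
5  | Scream      | Horror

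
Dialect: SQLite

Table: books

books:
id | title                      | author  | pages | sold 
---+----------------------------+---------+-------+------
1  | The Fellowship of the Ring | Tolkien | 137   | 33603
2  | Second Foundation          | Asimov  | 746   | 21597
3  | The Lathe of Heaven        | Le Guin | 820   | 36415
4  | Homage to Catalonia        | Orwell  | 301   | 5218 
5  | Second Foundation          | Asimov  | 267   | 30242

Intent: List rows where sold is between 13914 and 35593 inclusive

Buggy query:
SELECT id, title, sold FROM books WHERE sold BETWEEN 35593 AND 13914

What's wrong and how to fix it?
Bug: BETWEEN expects the lower bound first; with 35593 AND 13914 the range is empty

Fix: Swap the bounds so the smaller value comes first

Corrected query:
SELECT id, title, sold FROM books WHERE sold BETWEEN 13914 AND 35593

Result:
id | title                      | sold 
---+----------------------------+------
1  | The Fellowship of the Ring | 33603
2  | Second Foundation          | 21597
5  | Second Foundation          | 30242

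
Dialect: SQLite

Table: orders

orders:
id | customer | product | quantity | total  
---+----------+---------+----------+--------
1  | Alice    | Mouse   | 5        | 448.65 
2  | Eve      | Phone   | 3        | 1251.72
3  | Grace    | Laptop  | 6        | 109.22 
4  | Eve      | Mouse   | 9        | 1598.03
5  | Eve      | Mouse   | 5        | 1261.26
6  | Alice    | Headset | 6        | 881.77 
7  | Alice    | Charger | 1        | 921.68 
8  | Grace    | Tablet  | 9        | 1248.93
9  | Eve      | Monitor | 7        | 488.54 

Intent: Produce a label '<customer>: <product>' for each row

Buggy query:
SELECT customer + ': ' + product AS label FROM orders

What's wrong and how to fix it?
Bug: '+' is numeric addition; on text columns SQLite converts them to 0 instead of concatenating

Fix: Replace + with || to concatenate text

Corrected query:
SELECT customer || ': ' || product AS label FROM orders

Result:
label         
--------------
Alice: Mouse  
Eve: Phone    
Grace: Laptop 
Eve: Mouse    
Eve: Mouse    
Alice: Headset
Alice: Charger
Grace: Tablet 
Eve: Monitor  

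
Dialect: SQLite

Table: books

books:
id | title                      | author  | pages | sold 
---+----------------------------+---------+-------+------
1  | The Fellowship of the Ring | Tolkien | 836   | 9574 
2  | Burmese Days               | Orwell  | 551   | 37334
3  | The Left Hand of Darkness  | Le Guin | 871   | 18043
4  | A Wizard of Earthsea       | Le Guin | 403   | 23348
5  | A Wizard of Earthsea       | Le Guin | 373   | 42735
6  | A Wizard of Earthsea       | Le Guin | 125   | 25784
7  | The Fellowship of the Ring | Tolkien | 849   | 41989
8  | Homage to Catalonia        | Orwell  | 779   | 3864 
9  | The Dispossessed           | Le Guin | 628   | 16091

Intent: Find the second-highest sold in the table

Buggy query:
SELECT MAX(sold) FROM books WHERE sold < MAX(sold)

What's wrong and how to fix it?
Bug: MAX(sold) on the right of the comparison is an aggregate-in-WHERE error

Fix: Compute the overall MAX in a subquery, then take MAX of rows below it

Corrected query:
SELECT MAX(sold) FROM books WHERE sold < (SELECT MAX(sold) FROM books)

Result:
MAX(sold)
---------
41989    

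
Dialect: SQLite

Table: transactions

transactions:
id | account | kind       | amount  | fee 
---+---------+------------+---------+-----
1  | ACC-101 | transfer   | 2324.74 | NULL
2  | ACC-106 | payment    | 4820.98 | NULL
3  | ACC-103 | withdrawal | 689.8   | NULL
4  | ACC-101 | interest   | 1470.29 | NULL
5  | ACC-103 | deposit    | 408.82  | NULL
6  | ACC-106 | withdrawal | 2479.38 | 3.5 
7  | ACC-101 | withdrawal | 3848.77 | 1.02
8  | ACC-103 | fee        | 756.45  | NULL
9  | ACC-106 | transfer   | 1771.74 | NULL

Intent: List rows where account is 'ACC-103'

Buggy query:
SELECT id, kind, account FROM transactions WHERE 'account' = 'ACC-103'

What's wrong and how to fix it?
Bug: Single quotes denote string literals in SQL; the column name is being compared as a constant string

Fix: Remove the quotes around the column name (or use double quotes for an identifier)

Corrected query:
SELECT id, kind, account FROM transactions WHERE account = 'ACC-103'

Result:
id | kind       | account
---+------------+--------
3  | withdrawal | ACC-103
5  | deposit    | ACC-103
8  | fee        | ACC-103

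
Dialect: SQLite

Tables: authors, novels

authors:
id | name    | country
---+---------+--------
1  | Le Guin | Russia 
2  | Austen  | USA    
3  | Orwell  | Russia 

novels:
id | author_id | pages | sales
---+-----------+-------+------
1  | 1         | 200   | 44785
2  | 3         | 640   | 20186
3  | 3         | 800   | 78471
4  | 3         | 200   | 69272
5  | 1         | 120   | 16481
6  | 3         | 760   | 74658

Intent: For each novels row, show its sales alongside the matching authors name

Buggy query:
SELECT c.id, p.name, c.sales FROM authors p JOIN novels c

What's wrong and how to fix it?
Bug: Missing join condition: each novels row is matched to all authors rows instead of just its own

Fix: Add ON c.author_id = p.id to the JOIN

Corrected query:
SELECT c.id, p.name, c.sales FROM authors p JOIN novels c ON c.author_id = p.id

Result:
id | name    | sales
---+---------+------
1  | Le Guin | 44785
2  | Orwell  | 20186
3  | Orwell  | 78471
4  | Orwell  | 69272
5  | Le Guin | 16481
6  | Orwell  | 74658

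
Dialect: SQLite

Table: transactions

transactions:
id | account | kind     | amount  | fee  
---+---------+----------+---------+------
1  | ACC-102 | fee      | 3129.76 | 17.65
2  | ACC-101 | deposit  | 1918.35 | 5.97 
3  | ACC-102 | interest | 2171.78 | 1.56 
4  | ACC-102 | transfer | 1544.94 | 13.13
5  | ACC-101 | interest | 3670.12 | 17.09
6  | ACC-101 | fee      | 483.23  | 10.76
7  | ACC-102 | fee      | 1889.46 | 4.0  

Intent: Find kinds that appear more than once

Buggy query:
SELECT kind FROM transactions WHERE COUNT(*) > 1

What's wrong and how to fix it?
Bug: WHERE can't reference COUNT(*); aggregates are computed after WHERE

Fix: Group first, then use HAVING for the count condition

Corrected query:
SELECT kind FROM transactions GROUP BY kind HAVING COUNT(*) > 1

Result:
kind    
--------
fee     
interest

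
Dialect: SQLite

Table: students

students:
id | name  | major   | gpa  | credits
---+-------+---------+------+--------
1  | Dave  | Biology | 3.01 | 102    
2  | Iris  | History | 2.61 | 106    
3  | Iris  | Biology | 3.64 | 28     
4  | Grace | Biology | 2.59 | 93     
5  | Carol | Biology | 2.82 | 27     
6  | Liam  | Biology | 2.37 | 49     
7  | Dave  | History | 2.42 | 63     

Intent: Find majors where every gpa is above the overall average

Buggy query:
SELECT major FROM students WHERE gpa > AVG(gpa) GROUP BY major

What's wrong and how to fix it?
Bug: WHERE evaluates per row before aggregation, so AVG() is unavailable

Fix: Use a subquery for AVG and a HAVING MIN(...) filter so the condition holds for every row in the group

Corrected query:
SELECT major FROM students GROUP BY major HAVING MIN(gpa) > (SELECT AVG(gpa) FROM students)

Result:
(no rows)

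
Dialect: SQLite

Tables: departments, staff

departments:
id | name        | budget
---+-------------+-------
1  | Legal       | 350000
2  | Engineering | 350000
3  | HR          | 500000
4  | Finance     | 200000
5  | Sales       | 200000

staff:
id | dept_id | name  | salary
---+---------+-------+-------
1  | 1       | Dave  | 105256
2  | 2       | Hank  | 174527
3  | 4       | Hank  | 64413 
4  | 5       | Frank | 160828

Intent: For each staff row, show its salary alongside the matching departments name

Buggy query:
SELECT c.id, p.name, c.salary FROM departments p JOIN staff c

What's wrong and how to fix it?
Bug: JOIN with no ON clause produces a cartesian product; every staff row pairs with every departments row

Fix: Specify the join condition linking the foreign key to the parent id

Corrected query:
SELECT c.id, p.name, c.salary FROM departments p JOIN staff c ON c.dept_id = p.id

Result:
id | name        | salary
---+-------------+-------
1  | Legal       | 105256
2  | Engineering | 174527
3  | Finance     | 64413 
4  | Sales       | 160828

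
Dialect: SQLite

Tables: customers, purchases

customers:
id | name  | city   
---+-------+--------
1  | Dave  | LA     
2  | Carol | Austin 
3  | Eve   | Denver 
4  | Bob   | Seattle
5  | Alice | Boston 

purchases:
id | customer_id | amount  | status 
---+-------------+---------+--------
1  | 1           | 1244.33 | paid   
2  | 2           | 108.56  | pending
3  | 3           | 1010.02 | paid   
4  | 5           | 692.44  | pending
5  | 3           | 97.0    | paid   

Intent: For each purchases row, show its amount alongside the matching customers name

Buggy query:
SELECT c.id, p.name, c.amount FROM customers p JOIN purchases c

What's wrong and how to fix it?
Bug: Missing join condition: each purchases row is matched to all customers rows instead of just its own

Fix: Specify the join condition linking the foreign key to the parent id

Corrected query:
SELECT c.id, p.name, c.amount FROM customers p JOIN purchases c ON c.customer_id = p.id

Result:
id | name  | amount 
---+-------+--------
1  | Dave  | 1244.33
2  | Carol | 108.56 
3  | Eve   | 1010.02
4  | Alice | 692.44 
5  | Eve   | 97     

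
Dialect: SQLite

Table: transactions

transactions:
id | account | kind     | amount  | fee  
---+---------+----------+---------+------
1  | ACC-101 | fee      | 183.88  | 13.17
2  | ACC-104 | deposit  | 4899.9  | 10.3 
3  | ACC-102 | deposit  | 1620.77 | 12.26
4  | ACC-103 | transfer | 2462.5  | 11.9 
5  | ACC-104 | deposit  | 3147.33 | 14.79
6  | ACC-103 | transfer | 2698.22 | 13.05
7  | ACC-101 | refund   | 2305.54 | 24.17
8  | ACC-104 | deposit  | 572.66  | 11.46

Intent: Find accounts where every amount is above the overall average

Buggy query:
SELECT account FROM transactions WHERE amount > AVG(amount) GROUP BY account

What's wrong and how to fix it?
Bug: WHERE evaluates per row before aggregation, so AVG() is unavailable

Fix: Use a subquery for AVG and a HAVING MIN(...) filter so the condition holds for every row in the group

Corrected query:
SELECT account FROM transactions GROUP BY account HAVING MIN(amount) > (SELECT AVG(amount) FROM transactions)

Result:
account
-------
ACC-103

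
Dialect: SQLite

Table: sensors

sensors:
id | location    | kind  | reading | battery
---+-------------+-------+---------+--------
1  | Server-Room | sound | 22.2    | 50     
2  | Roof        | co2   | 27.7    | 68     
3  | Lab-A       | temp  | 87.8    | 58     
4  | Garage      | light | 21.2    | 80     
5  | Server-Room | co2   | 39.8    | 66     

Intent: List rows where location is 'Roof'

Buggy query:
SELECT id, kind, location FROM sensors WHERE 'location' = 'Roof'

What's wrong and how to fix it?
Bug: 'location' in single quotes is a string literal, not the column; the comparison is literal-vs-literal and never true

Fix: Remove the quotes around the column name (or use double quotes for an identifier)

Corrected query:
SELECT id, kind, location FROM sensors WHERE location = 'Roof'

Result:
id | kind | location
---+------+---------
2  | co2  | Roof    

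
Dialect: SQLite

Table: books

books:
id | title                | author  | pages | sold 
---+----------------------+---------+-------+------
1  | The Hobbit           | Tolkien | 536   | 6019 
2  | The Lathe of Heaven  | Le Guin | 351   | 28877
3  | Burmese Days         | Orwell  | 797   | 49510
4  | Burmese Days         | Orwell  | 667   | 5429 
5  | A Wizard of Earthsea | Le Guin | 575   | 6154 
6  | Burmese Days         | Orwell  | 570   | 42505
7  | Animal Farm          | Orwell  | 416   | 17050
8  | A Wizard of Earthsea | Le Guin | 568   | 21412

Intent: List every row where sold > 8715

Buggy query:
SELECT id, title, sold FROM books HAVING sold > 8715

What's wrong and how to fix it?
Bug: HAVING filters the output of aggregation, but this query has no GROUP BY and no aggregate functions, so SQLite rejects it (HAVING clause on a non-aggregate query); the condition here is per row

Fix: Use WHERE for row-level filtering

Corrected query:
SELECT id, title, sold FROM books WHERE sold > 8715

Result:
id | title                | sold 
---+----------------------+------
2  | The Lathe of Heaven  | 28877
3  | Burmese Days         | 49510
6  | Burmese Days         | 42505
7  | Animal Farm          | 17050
8  | A Wizard of Earthsea | 21412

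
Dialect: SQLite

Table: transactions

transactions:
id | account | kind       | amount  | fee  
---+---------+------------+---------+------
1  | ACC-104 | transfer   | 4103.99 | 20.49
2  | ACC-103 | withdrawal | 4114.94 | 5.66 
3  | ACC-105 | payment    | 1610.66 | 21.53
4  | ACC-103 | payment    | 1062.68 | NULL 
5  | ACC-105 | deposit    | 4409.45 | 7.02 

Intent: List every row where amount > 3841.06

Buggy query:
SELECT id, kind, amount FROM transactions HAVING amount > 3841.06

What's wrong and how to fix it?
Bug: This is a non-aggregate query (no GROUP BY, no aggregates), so in SQLite the HAVING clause is invalid here; a row-level condition belongs in WHERE

Fix: Use WHERE for row-level filtering

Corrected query:
SELECT id, kind, amount FROM transactions WHERE amount > 3841.06

Result:
id | kind       | amount 
---+------------+--------
1  | transfer   | 4103.99
2  | withdrawal | 4114.94
5  | deposit    | 4409.45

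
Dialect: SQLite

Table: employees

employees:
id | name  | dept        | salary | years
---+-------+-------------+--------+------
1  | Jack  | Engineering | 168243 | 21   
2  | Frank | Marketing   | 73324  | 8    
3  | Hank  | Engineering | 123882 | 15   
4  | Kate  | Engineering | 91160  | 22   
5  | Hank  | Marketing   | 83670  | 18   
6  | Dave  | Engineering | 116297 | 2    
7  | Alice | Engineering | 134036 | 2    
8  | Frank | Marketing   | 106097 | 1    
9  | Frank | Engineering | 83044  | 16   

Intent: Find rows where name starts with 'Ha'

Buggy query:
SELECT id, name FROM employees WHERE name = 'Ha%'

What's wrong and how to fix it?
Bug: '=' compares the literal string including the % character; pattern matching needs LIKE

Fix: Use LIKE for wildcard pattern matching

Corrected query:
SELECT id, name FROM employees WHERE name LIKE 'Ha%'

Result:
id | name
---+-----
3  | Hank
5  | Hank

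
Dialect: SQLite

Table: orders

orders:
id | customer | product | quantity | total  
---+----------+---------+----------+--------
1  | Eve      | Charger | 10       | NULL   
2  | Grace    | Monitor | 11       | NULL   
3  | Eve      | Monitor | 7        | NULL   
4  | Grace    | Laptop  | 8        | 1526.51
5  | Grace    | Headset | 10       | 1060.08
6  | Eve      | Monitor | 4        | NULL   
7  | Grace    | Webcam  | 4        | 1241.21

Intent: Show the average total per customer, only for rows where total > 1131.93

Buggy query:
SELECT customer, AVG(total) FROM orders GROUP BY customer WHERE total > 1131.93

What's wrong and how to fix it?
Bug: WHERE cannot follow GROUP BY

Fix: Move the WHERE clause before GROUP BY

Corrected query:
SELECT customer, AVG(total) FROM orders WHERE total > 1131.93 GROUP BY customer

Result:
customer | AVG(total)
---------+-----------
Grace    | 1383.86   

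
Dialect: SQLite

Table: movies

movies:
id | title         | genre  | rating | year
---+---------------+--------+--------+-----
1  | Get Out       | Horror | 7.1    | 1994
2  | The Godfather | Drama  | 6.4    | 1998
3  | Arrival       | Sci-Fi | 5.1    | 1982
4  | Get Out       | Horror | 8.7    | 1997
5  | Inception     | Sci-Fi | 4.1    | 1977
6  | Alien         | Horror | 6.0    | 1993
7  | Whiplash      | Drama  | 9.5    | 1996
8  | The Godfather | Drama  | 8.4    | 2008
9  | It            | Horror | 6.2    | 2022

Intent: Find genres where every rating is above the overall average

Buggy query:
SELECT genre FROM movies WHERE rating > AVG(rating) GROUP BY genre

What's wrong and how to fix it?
Bug: WHERE evaluates per row before aggregation, so AVG() is unavailable

Fix: Use a subquery for AVG and a HAVING MIN(...) filter so the condition holds for every row in the group

Corrected query:
SELECT genre FROM movies GROUP BY genre HAVING MIN(rating) > (SELECT AVG(rating) FROM movies)

Result:
(no rows)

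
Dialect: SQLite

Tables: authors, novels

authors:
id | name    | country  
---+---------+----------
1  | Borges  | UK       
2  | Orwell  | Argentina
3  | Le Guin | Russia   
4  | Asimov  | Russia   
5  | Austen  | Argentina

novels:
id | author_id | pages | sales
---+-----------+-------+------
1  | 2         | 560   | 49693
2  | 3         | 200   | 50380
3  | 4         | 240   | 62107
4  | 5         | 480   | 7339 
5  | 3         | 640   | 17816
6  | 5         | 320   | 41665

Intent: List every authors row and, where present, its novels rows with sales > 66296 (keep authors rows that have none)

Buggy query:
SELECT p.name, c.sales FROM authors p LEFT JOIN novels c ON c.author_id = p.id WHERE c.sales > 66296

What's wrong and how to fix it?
Bug: Filtering c.sales in WHERE discards the NULL rows produced by LEFT JOIN, turning it into an inner join

Fix: Move the right-table condition into the ON clause so unmatched parents are kept

Corrected query:
SELECT p.name, c.sales FROM authors p LEFT JOIN novels c ON c.author_id = p.id AND c.sales > 66296

Result:
name    | sales
--------+------
Borges  | NULL 
Orwell  | NULL 
Le Guin | NULL 
Asimov  | NULL 
Austen  | NULL 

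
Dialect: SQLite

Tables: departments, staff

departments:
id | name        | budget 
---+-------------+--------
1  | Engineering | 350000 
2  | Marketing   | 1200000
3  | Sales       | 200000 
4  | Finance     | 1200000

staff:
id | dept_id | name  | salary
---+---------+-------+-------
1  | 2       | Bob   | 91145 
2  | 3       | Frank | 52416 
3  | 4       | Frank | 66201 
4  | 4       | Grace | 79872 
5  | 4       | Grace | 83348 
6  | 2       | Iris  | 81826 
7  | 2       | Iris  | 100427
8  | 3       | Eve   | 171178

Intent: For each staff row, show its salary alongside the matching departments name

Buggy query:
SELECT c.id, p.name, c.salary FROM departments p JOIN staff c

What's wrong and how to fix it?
Bug: Missing join condition: each staff row is matched to all departments rows instead of just its own

Fix: Add ON c.dept_id = p.id to the JOIN

Corrected query:
SELECT c.id, p.name, c.salary FROM departments p JOIN staff c ON c.dept_id = p.id

Result:
id | name      | salary
---+-----------+-------
1  | Marketing | 91145 
2  | Sales     | 52416 
3  | Finance   | 66201 
4  | Finance   | 79872 
5  | Finance   | 83348 
6  | Marketing | 81826 
7  | Marketing | 100427
8  | Sales     | 171178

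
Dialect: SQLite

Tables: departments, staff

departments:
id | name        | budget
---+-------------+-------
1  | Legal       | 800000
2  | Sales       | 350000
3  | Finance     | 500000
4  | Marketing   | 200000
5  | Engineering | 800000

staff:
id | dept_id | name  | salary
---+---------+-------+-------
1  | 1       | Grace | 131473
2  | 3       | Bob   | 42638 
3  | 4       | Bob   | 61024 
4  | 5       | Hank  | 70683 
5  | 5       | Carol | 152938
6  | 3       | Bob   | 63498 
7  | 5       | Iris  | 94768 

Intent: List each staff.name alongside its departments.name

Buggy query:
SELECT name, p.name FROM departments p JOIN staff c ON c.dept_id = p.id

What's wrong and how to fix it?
Bug: 'name' exists in both joined tables, so the database can't tell which one is meant

Fix: Qualify the column with its table alias (c.name)

Corrected query:
SELECT c.name, p.name FROM departments p JOIN staff c ON c.dept_id = p.id

Result:
name  | name       
------+------------
Grace | Legal      
Bob   | Finance    
Bob   | Marketing  
Hank  | Engineering
Carol | Engineering
Bob   | Finance    
Iris  | Engineering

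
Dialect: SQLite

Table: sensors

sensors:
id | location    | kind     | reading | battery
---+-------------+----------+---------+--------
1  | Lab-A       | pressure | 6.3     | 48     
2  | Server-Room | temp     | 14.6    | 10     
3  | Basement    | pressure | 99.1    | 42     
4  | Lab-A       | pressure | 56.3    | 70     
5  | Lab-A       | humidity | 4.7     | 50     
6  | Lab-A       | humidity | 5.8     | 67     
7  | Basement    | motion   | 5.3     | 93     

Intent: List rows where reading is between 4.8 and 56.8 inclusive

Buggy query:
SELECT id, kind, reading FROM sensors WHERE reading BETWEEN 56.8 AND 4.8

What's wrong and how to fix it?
Bug: The bounds are reversed; BETWEEN a AND b requires a <= b to match anything

Fix: Write BETWEEN 4.8 AND 56.8

Corrected query:
SELECT id, kind, reading FROM sensors WHERE reading BETWEEN 4.8 AND 56.8

Result:
id | kind     | reading
---+----------+--------
1  | pressure | 6.3    
2  | temp     | 14.6   
4  | pressure | 56.3   
6  | humidity | 5.8    
7  | motion   | 5.3    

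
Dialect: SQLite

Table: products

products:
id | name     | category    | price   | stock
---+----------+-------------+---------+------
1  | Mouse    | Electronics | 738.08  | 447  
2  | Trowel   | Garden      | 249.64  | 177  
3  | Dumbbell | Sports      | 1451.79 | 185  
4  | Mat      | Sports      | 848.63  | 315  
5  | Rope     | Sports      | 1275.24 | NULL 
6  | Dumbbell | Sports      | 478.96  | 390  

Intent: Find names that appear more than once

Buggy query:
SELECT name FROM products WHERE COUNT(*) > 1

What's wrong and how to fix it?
Bug: COUNT(*) is an aggregate and cannot be used in WHERE

Fix: Group first, then use HAVING for the count condition

Corrected query:
SELECT name FROM products GROUP BY name HAVING COUNT(*) > 1

Result:
name    
--------
Dumbbell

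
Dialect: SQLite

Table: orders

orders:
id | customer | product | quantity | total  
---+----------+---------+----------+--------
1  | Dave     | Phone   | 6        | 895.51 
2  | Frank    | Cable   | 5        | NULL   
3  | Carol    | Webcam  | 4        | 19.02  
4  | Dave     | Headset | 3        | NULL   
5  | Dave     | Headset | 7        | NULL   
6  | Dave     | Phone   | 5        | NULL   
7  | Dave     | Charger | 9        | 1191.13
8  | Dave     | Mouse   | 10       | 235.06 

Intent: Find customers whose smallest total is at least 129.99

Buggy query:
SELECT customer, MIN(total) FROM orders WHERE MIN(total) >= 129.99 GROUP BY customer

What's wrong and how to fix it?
Bug: Aggregates like MIN are computed per group after WHERE runs

Fix: Use HAVING for the per-group MIN condition

Corrected query:
SELECT customer, MIN(total) FROM orders GROUP BY customer HAVING MIN(total) >= 129.99

Result:
customer | MIN(total)
---------+-----------
Dave     | 235.06    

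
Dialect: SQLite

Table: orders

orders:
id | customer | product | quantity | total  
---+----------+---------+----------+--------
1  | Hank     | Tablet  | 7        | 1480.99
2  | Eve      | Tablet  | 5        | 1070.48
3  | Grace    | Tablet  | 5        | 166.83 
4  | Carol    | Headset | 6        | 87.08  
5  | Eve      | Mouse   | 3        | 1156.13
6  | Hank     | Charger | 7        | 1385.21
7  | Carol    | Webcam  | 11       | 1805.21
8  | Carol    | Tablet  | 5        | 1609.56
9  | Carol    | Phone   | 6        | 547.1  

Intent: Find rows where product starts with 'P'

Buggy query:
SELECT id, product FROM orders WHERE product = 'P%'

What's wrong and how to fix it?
Bug: Wildcards only work with LIKE; '=' treats '%' as a literal character

Fix: Use LIKE for wildcard pattern matching

Corrected query:
SELECT id, product FROM orders WHERE product LIKE 'P%'

Result:
id | product
---+--------
9  | Phone  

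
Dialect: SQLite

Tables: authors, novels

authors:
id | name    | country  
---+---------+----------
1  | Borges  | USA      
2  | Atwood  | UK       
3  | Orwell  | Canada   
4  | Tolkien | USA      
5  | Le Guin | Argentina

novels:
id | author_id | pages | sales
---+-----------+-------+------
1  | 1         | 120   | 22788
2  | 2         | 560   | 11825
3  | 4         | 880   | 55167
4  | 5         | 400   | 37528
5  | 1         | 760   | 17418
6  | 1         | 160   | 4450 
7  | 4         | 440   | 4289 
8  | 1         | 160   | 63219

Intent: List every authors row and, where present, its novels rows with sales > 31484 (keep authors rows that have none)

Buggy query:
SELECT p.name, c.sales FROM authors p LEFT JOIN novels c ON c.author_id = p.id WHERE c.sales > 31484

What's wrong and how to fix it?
Bug: Filtering c.sales in WHERE discards the NULL rows produced by LEFT JOIN, turning it into an inner join

Fix: Move the right-table condition into the ON clause so unmatched parents are kept

Corrected query:
SELECT p.name, c.sales FROM authors p LEFT JOIN novels c ON c.author_id = p.id AND c.sales > 31484

Result:
name    | sales
--------+------
Borges  | 63219
Atwood  | NULL 
Orwell  | NULL 
Tolkien | 55167
Le Guin | 37528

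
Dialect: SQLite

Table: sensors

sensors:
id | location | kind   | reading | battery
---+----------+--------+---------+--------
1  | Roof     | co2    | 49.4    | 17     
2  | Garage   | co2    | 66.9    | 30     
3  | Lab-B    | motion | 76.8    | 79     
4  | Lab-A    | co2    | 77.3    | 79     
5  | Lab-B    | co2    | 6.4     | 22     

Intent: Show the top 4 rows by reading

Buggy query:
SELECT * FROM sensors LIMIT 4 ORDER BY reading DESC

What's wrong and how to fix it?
Bug: ORDER BY cannot follow LIMIT; LIMIT is the final clause

Fix: Sort with ORDER BY, then apply LIMIT

Corrected query:
SELECT * FROM sensors ORDER BY reading DESC LIMIT 4

Result:
id | location | kind   | reading | battery
---+----------+--------+---------+--------
4  | Lab-A    | co2    | 77.3    | 79     
3  | Lab-B    | motion | 76.8    | 79     
2  | Garage   | co2    | 66.9    | 30     
1  | Roof     | co2    | 49.4    | 17     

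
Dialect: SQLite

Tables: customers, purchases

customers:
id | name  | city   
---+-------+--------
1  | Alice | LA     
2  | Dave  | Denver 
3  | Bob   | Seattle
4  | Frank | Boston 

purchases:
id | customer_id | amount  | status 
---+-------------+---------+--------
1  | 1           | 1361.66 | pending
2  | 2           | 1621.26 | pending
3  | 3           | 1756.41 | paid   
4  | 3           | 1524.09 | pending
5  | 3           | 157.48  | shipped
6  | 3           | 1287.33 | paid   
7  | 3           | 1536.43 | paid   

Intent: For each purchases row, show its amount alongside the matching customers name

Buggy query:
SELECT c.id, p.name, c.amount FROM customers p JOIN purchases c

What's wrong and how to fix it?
Bug: Missing join condition: each purchases row is matched to all customers rows instead of just its own

Fix: Add ON c.customer_id = p.id to the JOIN

Corrected query:
SELECT c.id, p.name, c.amount FROM customers p JOIN purchases c ON c.customer_id = p.id

Result:
id | name  | amount 
---+-------+--------
1  | Alice | 1361.66
2  | Dave  | 1621.26
3  | Bob   | 1756.41
4  | Bob   | 1524.09
5  | Bob   | 157.48 
6  | Bob   | 1287.33
7  | Bob   | 1536.43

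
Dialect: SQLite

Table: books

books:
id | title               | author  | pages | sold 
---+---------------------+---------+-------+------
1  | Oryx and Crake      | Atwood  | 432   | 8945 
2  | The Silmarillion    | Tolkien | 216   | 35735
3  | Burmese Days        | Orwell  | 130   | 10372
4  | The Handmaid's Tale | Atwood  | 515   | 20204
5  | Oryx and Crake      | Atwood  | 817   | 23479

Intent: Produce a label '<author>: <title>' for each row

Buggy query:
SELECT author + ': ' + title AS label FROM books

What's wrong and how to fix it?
Bug: '+' is numeric addition; on text columns SQLite converts them to 0 instead of concatenating

Fix: Replace + with || to concatenate text

Corrected query:
SELECT author || ': ' || title AS label FROM books

Result:
label                      
---------------------------
Atwood: Oryx and Crake     
Tolkien: The Silmarillion  
Orwell: Burmese Days       
Atwood: The Handmaid's Tale
Atwood: Oryx and Crake     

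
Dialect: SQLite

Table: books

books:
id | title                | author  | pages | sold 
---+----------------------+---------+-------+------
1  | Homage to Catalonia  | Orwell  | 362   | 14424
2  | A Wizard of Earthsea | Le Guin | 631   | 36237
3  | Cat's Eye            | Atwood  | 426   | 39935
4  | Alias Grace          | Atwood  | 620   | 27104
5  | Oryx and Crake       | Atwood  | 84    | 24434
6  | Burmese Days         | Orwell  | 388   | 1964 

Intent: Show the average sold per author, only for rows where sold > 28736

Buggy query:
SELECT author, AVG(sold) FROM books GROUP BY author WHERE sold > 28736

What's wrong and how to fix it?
Bug: WHERE cannot follow GROUP BY

Fix: Move the WHERE clause before GROUP BY

Corrected query:
SELECT author, AVG(sold) FROM books WHERE sold > 28736 GROUP BY author

Result:
author  | AVG(sold)
--------+----------
Atwood  | 39935    
Le Guin | 36237    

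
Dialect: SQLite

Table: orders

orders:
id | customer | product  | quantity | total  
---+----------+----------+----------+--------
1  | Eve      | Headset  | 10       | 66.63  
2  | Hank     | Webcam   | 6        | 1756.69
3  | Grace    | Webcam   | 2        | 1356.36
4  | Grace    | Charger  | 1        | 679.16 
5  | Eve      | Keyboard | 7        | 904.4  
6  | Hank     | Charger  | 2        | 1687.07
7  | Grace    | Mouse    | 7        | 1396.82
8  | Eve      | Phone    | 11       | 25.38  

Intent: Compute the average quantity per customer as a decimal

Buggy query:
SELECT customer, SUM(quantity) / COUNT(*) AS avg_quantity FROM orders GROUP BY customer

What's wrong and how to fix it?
Bug: SUM(quantity) and COUNT(*) are both integers; the division truncates the fractional part

Fix: Cast one side to REAL so the division keeps the fractional part

Corrected query:
SELECT customer, SUM(quantity) * 1.0 / COUNT(*) AS avg_quantity FROM orders GROUP BY customer

Result:
customer | avg_quantity
---------+-------------
Eve      | 9.333333    
Grace    | 3.333333    
Hank     | 4           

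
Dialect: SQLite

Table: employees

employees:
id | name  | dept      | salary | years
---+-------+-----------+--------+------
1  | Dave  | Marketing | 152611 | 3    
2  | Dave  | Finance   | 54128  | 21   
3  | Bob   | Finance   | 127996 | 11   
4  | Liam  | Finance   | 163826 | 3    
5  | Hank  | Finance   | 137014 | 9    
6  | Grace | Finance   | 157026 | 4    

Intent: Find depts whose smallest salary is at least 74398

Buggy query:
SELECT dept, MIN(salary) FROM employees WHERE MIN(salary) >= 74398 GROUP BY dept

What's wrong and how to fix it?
Bug: MIN() in WHERE is a misuse of aggregate

Fix: Replace WHERE with HAVING after the GROUP BY

Corrected query:
SELECT dept, MIN(salary) FROM employees GROUP BY dept HAVING MIN(salary) >= 74398

Result:
dept      | MIN(salary)
----------+------------
Marketing | 152611     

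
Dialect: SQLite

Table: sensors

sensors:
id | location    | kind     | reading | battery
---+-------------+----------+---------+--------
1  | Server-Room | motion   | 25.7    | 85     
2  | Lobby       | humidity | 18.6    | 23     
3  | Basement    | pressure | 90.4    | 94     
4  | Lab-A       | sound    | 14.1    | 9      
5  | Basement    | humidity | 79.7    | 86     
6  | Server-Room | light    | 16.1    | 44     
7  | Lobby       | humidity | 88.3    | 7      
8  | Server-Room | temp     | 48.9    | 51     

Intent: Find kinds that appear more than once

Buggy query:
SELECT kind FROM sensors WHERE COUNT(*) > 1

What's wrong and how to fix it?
Bug: WHERE can't reference COUNT(*); aggregates are computed after WHERE

Fix: GROUP BY kind, then filter groups with HAVING COUNT(*) > 1

Corrected query:
SELECT kind FROM sensors GROUP BY kind HAVING COUNT(*) > 1

Result:
kind    
--------
humidity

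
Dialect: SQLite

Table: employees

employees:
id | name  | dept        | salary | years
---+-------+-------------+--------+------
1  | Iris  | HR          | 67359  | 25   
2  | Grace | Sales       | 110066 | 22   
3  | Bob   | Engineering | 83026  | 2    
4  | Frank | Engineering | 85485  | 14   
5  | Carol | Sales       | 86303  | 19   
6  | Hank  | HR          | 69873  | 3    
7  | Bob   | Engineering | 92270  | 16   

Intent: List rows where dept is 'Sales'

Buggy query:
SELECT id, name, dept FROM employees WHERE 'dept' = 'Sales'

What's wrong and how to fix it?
Bug: 'dept' in single quotes is a string literal, not the column; the comparison is literal-vs-literal and never true

Fix: Reference the column as dept without single quotes

Corrected query:
SELECT id, name, dept FROM employees WHERE dept = 'Sales'

Result:
id | name  | dept 
---+-------+------
2  | Grace | Sales
5  | Carol | Sales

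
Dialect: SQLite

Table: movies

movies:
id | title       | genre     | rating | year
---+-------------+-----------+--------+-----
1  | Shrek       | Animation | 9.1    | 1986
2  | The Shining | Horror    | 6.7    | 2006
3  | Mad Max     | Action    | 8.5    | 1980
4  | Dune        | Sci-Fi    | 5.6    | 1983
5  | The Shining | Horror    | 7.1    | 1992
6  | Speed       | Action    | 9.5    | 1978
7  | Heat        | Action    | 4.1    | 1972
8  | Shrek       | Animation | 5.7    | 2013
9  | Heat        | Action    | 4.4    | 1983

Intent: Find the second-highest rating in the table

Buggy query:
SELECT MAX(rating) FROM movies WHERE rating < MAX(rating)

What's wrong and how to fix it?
Bug: MAX(rating) on the right of the comparison is an aggregate-in-WHERE error

Fix: Put the inner MAX in a scalar subquery

Corrected query:
SELECT MAX(rating) FROM movies WHERE rating < (SELECT MAX(rating) FROM movies)

Result:
MAX(rating)
-----------
9.1        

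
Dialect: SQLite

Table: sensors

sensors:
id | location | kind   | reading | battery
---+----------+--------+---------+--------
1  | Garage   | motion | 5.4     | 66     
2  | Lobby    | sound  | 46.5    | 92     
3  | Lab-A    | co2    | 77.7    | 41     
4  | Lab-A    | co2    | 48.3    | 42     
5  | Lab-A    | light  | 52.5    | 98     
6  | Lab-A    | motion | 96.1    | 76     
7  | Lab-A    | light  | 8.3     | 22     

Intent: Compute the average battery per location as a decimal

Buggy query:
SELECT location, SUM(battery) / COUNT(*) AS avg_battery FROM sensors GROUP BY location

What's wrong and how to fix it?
Bug: Both operands are integers, so '/' performs integer division and truncates

Fix: Cast one side to REAL so the division keeps the fractional part

Corrected query:
SELECT location, SUM(battery) * 1.0 / COUNT(*) AS avg_battery FROM sensors GROUP BY location

Result:
location | avg_battery
---------+------------
Garage   | 66         
Lab-A    | 55.8       
Lobby    | 92         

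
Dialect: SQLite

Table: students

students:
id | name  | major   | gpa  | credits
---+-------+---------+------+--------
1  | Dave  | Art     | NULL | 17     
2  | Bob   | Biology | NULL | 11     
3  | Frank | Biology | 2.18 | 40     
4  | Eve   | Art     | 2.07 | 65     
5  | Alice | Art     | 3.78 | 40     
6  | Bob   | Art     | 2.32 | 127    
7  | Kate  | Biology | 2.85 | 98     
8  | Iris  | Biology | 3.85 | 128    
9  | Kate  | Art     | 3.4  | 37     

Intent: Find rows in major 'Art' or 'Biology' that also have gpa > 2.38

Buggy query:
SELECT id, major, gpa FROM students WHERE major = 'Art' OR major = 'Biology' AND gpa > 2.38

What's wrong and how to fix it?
Bug: Without parentheses, AND is evaluated before OR, so the gpa filter only applies to the 'Biology' branch

Fix: Add parentheses around the OR so the AND applies to both alternatives

Corrected query:
SELECT id, major, gpa FROM students WHERE (major = 'Art' OR major = 'Biology') AND gpa > 2.38

Result:
id | major   | gpa 
---+---------+-----
5  | Art     | 3.78
7  | Biology | 2.85
8  | Biology | 3.85
9  | Art     | 3.4 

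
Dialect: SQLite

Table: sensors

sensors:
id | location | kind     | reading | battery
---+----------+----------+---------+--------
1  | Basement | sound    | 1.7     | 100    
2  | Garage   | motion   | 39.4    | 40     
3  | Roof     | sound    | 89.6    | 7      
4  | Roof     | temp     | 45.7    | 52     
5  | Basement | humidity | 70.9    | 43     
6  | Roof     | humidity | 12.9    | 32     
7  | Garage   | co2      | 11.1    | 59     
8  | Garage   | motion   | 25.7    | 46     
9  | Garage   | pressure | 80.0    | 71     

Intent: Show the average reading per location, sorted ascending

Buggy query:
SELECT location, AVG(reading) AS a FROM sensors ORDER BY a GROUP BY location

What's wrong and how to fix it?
Bug: ORDER BY appears before GROUP BY; SQL clause order requires GROUP BY first

Fix: Reorder: SELECT … FROM … GROUP BY … ORDER BY …

Corrected query:
SELECT location, AVG(reading) AS a FROM sensors GROUP BY location ORDER BY a

Result:
location | a    
---------+------
Basement | 36.3 
Garage   | 39.05
Roof     | 49.4 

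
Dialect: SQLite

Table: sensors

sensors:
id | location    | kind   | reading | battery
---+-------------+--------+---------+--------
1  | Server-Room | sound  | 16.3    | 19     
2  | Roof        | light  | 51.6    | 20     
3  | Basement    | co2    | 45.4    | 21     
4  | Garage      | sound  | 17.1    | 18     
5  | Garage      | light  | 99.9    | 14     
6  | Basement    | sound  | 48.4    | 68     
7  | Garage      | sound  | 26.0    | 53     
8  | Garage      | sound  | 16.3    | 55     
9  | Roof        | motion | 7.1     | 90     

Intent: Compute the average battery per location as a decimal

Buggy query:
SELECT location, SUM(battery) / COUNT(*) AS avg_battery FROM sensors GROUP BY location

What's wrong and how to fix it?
Bug: SUM(battery) and COUNT(*) are both integers; the division truncates the fractional part

Fix: Multiply by 1.0 (or CAST to REAL) to force floating-point division

Corrected query:
SELECT location, SUM(battery) * 1.0 / COUNT(*) AS avg_battery FROM sensors GROUP BY location

Result:
location    | avg_battery
------------+------------
Basement    | 44.5       
Garage      | 35         
Roof        | 55         
Server-Room | 19         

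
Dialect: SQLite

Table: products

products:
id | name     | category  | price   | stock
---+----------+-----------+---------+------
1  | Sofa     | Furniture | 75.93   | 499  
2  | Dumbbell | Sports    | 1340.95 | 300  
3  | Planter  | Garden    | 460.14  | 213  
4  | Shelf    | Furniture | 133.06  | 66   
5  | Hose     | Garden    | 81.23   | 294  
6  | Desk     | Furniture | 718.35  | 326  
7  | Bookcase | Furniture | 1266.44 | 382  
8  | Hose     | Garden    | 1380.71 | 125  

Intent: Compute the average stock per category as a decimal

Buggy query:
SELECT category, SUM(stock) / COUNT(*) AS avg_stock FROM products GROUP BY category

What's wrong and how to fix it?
Bug: Both operands are integers, so '/' performs integer division and truncates

Fix: Multiply by 1.0 (or CAST to REAL) to force floating-point division

Corrected query:
SELECT category, SUM(stock) * 1.0 / COUNT(*) AS avg_stock FROM products GROUP BY category

Result:
category  | avg_stock 
----------+-----------
Furniture | 318.25    
Garden    | 210.666667
Sports    | 300       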